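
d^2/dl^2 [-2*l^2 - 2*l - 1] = -4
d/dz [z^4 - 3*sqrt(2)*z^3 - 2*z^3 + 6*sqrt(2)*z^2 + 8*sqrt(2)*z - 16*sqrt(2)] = 4*z^3 - 9*sqrt(2)*z^2 - 6*z^2 + 12*sqrt(2)*z + 8*sqrt(2)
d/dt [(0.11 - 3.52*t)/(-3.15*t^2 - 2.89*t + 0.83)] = (-11.088*t^2 + 0.693*t - 2.6037)/(9.9225*t^4 + 18.207*t^3 + 3.1231*t^2 - 4.7974*t + 0.6889)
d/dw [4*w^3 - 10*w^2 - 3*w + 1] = 12*w^2 - 20*w - 3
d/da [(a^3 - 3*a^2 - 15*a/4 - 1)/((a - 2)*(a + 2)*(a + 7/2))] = (52*a^4 - 4*a^3 - 111*a^2 + 728*a + 388)/(2*(4*a^6 + 28*a^5 + 17*a^4 - 224*a^3 - 328*a^2 + 448*a + 784))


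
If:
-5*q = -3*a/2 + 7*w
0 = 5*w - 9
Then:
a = 10*q/3 + 42/5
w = 9/5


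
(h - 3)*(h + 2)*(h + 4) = h^3 + 3*h^2 - 10*h - 24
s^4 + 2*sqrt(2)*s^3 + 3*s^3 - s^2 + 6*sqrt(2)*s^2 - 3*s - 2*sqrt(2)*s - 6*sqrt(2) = (s - 1)*(s + 1)*(s + 3)*(s + 2*sqrt(2))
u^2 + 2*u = u*(u + 2)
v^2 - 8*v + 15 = (v - 5)*(v - 3)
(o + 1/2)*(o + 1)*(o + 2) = o^3 + 7*o^2/2 + 7*o/2 + 1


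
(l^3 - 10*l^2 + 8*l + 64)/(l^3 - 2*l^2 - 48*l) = (l^2 - 2*l - 8)/(l*(l + 6))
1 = 1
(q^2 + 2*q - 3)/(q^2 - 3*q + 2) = (q + 3)/(q - 2)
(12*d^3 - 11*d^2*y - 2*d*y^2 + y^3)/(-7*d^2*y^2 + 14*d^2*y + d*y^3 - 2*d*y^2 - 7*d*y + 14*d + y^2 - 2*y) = (-12*d^3 + 11*d^2*y + 2*d*y^2 - y^3)/(7*d^2*y^2 - 14*d^2*y - d*y^3 + 2*d*y^2 + 7*d*y - 14*d - y^2 + 2*y)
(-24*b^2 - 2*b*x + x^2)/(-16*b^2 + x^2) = (-6*b + x)/(-4*b + x)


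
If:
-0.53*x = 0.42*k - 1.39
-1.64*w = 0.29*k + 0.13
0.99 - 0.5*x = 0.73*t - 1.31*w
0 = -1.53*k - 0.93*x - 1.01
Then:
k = -4.35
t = -1.56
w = 0.69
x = 6.07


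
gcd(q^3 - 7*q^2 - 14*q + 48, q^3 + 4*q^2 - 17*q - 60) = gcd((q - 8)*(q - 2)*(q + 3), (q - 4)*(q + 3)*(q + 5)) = q + 3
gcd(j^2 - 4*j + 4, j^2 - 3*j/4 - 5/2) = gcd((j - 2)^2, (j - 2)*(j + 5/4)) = j - 2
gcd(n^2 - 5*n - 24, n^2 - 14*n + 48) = n - 8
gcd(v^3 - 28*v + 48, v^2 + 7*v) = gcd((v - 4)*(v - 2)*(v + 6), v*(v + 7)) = 1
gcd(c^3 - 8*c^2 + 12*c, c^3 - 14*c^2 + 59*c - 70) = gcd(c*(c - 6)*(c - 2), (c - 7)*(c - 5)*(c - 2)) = c - 2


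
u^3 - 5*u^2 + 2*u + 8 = (u - 4)*(u - 2)*(u + 1)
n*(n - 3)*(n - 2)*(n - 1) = n^4 - 6*n^3 + 11*n^2 - 6*n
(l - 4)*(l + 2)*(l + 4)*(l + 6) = l^4 + 8*l^3 - 4*l^2 - 128*l - 192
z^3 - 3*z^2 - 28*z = z*(z - 7)*(z + 4)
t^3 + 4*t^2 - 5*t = t*(t - 1)*(t + 5)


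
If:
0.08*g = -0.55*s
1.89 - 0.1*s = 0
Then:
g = -129.94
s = 18.90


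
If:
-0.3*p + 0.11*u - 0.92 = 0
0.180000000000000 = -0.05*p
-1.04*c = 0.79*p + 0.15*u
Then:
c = 2.94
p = -3.60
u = -1.45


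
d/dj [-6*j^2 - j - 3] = -12*j - 1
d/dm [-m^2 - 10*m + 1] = -2*m - 10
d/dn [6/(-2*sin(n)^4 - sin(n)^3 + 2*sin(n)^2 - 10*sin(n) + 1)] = 24*(-4*sin(4*n) + 43*cos(n) - 3*cos(3*n))/(2*(1 - cos(2*n))^2 + 43*sin(n) - sin(3*n) + 4*cos(2*n) - 8)^2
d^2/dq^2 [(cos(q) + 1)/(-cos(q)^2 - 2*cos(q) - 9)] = (2*(1 - cos(q)^2)^2 + cos(q)^5 - 50*cos(q)^3 - 52*cos(q)^2 + 105*cos(q) + 44)/(cos(q)^2 + 2*cos(q) + 9)^3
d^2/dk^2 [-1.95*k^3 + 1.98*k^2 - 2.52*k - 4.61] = 3.96 - 11.7*k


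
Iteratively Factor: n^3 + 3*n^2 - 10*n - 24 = (n + 2)*(n^2 + n - 12) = (n + 2)*(n + 4)*(n - 3)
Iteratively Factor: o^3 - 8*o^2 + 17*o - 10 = (o - 5)*(o^2 - 3*o + 2) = (o - 5)*(o - 1)*(o - 2)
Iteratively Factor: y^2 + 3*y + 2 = (y + 2)*(y + 1)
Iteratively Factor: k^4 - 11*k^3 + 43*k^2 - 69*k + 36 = (k - 1)*(k^3 - 10*k^2 + 33*k - 36) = (k - 3)*(k - 1)*(k^2 - 7*k + 12) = (k - 3)^2*(k - 1)*(k - 4)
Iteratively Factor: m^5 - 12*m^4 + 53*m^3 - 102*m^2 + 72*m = (m - 3)*(m^4 - 9*m^3 + 26*m^2 - 24*m) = (m - 3)*(m - 2)*(m^3 - 7*m^2 + 12*m) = (m - 4)*(m - 3)*(m - 2)*(m^2 - 3*m) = (m - 4)*(m - 3)^2*(m - 2)*(m)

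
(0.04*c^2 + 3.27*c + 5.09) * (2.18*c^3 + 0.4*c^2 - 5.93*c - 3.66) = 0.0872*c^5 + 7.1446*c^4 + 12.167*c^3 - 17.5015*c^2 - 42.1519*c - 18.6294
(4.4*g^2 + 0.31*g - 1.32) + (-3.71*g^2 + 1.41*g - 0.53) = 0.69*g^2 + 1.72*g - 1.85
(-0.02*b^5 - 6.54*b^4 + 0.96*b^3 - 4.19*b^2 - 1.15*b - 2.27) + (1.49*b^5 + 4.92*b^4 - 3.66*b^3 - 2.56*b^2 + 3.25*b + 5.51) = 1.47*b^5 - 1.62*b^4 - 2.7*b^3 - 6.75*b^2 + 2.1*b + 3.24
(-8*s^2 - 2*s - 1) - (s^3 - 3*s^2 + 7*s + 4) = -s^3 - 5*s^2 - 9*s - 5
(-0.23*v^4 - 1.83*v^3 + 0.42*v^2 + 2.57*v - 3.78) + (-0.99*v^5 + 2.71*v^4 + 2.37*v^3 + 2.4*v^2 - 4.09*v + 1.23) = -0.99*v^5 + 2.48*v^4 + 0.54*v^3 + 2.82*v^2 - 1.52*v - 2.55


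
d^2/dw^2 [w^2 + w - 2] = 2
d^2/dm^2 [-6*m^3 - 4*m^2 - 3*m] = -36*m - 8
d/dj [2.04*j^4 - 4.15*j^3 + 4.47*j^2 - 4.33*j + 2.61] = 8.16*j^3 - 12.45*j^2 + 8.94*j - 4.33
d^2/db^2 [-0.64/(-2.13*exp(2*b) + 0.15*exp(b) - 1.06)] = ((0.096 - 5.4528*exp(b))*(2.13*exp(2*b) - 0.15*exp(b) + 1.06) + 0.64*(4.26*exp(b) - 0.15)*(8.52*exp(b) - 0.3)*exp(b))*exp(b)/(2.13*exp(2*b) - 0.15*exp(b) + 1.06)^3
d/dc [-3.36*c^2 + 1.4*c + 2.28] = 1.4 - 6.72*c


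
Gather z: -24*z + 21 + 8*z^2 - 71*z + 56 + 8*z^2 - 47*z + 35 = 16*z^2 - 142*z + 112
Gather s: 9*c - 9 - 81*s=9*c - 81*s - 9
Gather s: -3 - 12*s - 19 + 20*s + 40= 8*s + 18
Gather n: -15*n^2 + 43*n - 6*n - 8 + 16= -15*n^2 + 37*n + 8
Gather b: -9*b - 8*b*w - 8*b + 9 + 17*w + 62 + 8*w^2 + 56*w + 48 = b*(-8*w - 17) + 8*w^2 + 73*w + 119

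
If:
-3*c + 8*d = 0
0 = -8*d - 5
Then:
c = -5/3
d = -5/8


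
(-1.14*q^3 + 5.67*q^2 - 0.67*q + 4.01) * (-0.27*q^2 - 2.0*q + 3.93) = 0.3078*q^5 + 0.7491*q^4 - 15.6393*q^3 + 22.5404*q^2 - 10.6531*q + 15.7593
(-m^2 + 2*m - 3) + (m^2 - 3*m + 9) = 6 - m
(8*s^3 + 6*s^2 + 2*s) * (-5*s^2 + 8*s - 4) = -40*s^5 + 34*s^4 + 6*s^3 - 8*s^2 - 8*s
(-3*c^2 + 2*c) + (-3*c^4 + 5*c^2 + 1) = -3*c^4 + 2*c^2 + 2*c + 1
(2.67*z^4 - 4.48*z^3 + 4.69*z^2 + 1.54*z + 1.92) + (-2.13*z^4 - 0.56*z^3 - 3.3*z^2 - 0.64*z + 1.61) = 0.54*z^4 - 5.04*z^3 + 1.39*z^2 + 0.9*z + 3.53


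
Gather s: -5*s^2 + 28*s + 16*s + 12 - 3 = -5*s^2 + 44*s + 9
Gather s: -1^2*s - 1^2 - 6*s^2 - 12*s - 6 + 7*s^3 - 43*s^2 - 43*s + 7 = 7*s^3 - 49*s^2 - 56*s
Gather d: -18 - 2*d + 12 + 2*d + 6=0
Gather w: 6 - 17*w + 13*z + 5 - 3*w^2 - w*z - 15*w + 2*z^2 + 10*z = -3*w^2 + w*(-z - 32) + 2*z^2 + 23*z + 11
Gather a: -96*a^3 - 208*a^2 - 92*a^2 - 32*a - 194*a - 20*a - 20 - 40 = -96*a^3 - 300*a^2 - 246*a - 60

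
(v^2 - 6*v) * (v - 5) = v^3 - 11*v^2 + 30*v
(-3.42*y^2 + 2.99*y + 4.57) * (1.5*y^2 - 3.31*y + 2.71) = -5.13*y^4 + 15.8052*y^3 - 12.3101*y^2 - 7.0238*y + 12.3847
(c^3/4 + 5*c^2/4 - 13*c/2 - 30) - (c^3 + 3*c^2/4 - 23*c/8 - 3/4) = -3*c^3/4 + c^2/2 - 29*c/8 - 117/4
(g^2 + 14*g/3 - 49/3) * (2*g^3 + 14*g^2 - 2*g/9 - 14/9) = 2*g^5 + 70*g^4/3 + 292*g^3/9 - 6244*g^2/27 - 98*g/27 + 686/27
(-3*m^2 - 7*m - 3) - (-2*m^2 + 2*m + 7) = -m^2 - 9*m - 10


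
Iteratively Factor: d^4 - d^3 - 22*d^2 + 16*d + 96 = (d - 4)*(d^3 + 3*d^2 - 10*d - 24) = (d - 4)*(d - 3)*(d^2 + 6*d + 8) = (d - 4)*(d - 3)*(d + 2)*(d + 4)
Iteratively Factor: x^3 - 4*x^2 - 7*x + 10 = (x - 1)*(x^2 - 3*x - 10) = (x - 5)*(x - 1)*(x + 2)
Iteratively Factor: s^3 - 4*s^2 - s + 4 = (s - 1)*(s^2 - 3*s - 4) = (s - 1)*(s + 1)*(s - 4)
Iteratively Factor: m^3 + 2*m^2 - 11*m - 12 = (m + 1)*(m^2 + m - 12) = (m + 1)*(m + 4)*(m - 3)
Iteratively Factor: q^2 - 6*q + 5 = (q - 1)*(q - 5)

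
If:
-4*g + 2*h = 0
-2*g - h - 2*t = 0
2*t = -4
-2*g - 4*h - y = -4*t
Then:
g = 1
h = 2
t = -2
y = -18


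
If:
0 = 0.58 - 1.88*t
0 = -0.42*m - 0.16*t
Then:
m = -0.12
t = 0.31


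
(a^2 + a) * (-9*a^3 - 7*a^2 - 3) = -9*a^5 - 16*a^4 - 7*a^3 - 3*a^2 - 3*a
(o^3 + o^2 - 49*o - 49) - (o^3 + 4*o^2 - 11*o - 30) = -3*o^2 - 38*o - 19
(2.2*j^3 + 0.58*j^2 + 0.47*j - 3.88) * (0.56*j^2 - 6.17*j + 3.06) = 1.232*j^5 - 13.2492*j^4 + 3.4166*j^3 - 3.2979*j^2 + 25.3778*j - 11.8728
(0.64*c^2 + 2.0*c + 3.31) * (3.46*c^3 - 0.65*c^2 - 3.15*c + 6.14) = 2.2144*c^5 + 6.504*c^4 + 8.1366*c^3 - 4.5219*c^2 + 1.8535*c + 20.3234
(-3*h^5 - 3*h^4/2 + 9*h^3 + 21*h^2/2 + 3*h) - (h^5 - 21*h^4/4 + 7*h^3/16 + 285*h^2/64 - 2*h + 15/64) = -4*h^5 + 15*h^4/4 + 137*h^3/16 + 387*h^2/64 + 5*h - 15/64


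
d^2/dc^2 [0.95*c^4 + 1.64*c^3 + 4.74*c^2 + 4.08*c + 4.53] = 11.4*c^2 + 9.84*c + 9.48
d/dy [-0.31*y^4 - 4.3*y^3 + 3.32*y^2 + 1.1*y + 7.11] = -1.24*y^3 - 12.9*y^2 + 6.64*y + 1.1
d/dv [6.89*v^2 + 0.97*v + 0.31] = 13.78*v + 0.97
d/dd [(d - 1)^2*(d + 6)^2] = 2*(d - 1)*(d + 6)*(2*d + 5)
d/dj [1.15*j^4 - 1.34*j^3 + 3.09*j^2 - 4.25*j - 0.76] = 4.6*j^3 - 4.02*j^2 + 6.18*j - 4.25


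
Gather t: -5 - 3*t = -3*t - 5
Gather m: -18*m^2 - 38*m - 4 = -18*m^2 - 38*m - 4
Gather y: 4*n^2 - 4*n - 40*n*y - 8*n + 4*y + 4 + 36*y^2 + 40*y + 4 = 4*n^2 - 12*n + 36*y^2 + y*(44 - 40*n) + 8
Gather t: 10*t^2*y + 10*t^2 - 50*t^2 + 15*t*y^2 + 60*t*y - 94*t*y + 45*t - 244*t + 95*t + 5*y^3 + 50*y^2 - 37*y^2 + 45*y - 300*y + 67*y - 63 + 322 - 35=t^2*(10*y - 40) + t*(15*y^2 - 34*y - 104) + 5*y^3 + 13*y^2 - 188*y + 224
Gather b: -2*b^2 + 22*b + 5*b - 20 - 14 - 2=-2*b^2 + 27*b - 36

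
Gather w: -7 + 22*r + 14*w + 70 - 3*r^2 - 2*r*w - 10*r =-3*r^2 + 12*r + w*(14 - 2*r) + 63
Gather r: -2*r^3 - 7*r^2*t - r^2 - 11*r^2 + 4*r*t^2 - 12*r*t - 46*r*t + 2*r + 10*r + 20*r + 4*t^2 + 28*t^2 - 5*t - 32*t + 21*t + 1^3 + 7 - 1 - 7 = -2*r^3 + r^2*(-7*t - 12) + r*(4*t^2 - 58*t + 32) + 32*t^2 - 16*t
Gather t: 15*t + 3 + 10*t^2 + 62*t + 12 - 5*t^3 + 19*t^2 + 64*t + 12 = -5*t^3 + 29*t^2 + 141*t + 27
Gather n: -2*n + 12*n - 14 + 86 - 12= 10*n + 60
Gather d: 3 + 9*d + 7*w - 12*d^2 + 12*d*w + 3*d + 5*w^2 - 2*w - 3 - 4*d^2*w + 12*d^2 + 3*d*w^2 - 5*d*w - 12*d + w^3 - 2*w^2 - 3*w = -4*d^2*w + d*(3*w^2 + 7*w) + w^3 + 3*w^2 + 2*w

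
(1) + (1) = 2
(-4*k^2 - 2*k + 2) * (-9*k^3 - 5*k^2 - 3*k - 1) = 36*k^5 + 38*k^4 + 4*k^3 - 4*k - 2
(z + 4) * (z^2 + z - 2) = z^3 + 5*z^2 + 2*z - 8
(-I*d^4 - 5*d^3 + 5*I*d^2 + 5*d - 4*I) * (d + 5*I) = -I*d^5 - 20*I*d^3 - 20*d^2 + 21*I*d + 20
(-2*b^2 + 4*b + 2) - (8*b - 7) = -2*b^2 - 4*b + 9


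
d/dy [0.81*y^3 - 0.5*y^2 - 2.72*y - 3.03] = 2.43*y^2 - 1.0*y - 2.72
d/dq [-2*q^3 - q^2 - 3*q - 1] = -6*q^2 - 2*q - 3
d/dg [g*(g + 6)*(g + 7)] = 3*g^2 + 26*g + 42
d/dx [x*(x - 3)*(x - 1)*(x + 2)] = 4*x^3 - 6*x^2 - 10*x + 6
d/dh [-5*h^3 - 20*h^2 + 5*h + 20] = -15*h^2 - 40*h + 5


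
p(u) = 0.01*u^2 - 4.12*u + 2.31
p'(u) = 0.02*u - 4.12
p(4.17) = -14.70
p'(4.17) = -4.04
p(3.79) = -13.16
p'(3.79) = -4.04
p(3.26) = -11.01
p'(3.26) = -4.05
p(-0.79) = 5.57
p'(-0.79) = -4.14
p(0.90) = -1.39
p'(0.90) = -4.10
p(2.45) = -7.72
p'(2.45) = -4.07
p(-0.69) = 5.16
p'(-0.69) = -4.13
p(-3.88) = 18.45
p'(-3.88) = -4.20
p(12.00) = -45.69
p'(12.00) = -3.88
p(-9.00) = 40.20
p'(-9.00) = -4.30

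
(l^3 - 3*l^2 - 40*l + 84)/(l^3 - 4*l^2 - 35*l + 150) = (l^2 - 9*l + 14)/(l^2 - 10*l + 25)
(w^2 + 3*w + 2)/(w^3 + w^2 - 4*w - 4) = 1/(w - 2)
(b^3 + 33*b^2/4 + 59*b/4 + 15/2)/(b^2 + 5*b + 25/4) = (4*b^3 + 33*b^2 + 59*b + 30)/(4*b^2 + 20*b + 25)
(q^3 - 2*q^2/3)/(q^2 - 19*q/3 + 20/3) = q^2*(3*q - 2)/(3*q^2 - 19*q + 20)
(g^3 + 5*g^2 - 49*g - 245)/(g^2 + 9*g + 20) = (g^2 - 49)/(g + 4)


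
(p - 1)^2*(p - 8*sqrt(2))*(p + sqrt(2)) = p^4 - 7*sqrt(2)*p^3 - 2*p^3 - 15*p^2 + 14*sqrt(2)*p^2 - 7*sqrt(2)*p + 32*p - 16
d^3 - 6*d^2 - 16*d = d*(d - 8)*(d + 2)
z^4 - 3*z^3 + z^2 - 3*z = z*(z - 3)*(z - I)*(z + I)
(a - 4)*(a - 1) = a^2 - 5*a + 4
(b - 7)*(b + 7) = b^2 - 49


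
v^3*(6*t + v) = 6*t*v^3 + v^4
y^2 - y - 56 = (y - 8)*(y + 7)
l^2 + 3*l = l*(l + 3)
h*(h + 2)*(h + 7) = h^3 + 9*h^2 + 14*h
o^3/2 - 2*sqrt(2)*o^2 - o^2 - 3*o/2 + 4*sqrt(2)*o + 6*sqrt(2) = (o/2 + 1/2)*(o - 3)*(o - 4*sqrt(2))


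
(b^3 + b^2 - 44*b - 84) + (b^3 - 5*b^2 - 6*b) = 2*b^3 - 4*b^2 - 50*b - 84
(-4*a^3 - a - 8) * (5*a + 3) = -20*a^4 - 12*a^3 - 5*a^2 - 43*a - 24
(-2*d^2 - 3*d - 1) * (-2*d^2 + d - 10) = 4*d^4 + 4*d^3 + 19*d^2 + 29*d + 10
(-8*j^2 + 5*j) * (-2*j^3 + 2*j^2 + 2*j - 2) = 16*j^5 - 26*j^4 - 6*j^3 + 26*j^2 - 10*j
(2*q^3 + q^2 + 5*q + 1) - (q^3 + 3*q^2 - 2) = q^3 - 2*q^2 + 5*q + 3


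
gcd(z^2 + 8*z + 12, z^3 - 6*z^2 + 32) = z + 2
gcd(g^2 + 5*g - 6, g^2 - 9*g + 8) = g - 1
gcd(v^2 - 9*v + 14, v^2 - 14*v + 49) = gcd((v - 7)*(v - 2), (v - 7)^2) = v - 7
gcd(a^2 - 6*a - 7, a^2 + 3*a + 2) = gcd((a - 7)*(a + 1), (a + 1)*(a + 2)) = a + 1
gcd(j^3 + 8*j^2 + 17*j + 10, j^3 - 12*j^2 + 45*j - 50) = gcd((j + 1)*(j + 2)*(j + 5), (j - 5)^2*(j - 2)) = 1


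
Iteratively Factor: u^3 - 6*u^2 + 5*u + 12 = (u - 4)*(u^2 - 2*u - 3) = (u - 4)*(u - 3)*(u + 1)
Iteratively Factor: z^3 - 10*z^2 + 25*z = (z - 5)*(z^2 - 5*z) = z*(z - 5)*(z - 5)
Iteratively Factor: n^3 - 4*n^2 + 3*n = (n)*(n^2 - 4*n + 3) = n*(n - 1)*(n - 3)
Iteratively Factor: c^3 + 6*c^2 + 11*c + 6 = (c + 3)*(c^2 + 3*c + 2) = (c + 2)*(c + 3)*(c + 1)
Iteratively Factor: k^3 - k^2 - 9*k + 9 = (k + 3)*(k^2 - 4*k + 3) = (k - 1)*(k + 3)*(k - 3)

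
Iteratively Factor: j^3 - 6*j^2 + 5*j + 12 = (j + 1)*(j^2 - 7*j + 12) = (j - 4)*(j + 1)*(j - 3)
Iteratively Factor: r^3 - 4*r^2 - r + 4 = (r - 4)*(r^2 - 1) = (r - 4)*(r + 1)*(r - 1)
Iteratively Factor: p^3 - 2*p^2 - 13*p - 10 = (p + 1)*(p^2 - 3*p - 10) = (p + 1)*(p + 2)*(p - 5)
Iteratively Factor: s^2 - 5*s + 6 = (s - 2)*(s - 3)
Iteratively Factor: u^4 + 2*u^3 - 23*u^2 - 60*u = (u)*(u^3 + 2*u^2 - 23*u - 60) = u*(u + 3)*(u^2 - u - 20) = u*(u + 3)*(u + 4)*(u - 5)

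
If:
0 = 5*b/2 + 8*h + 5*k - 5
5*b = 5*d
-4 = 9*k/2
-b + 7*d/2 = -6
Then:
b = -12/5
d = -12/5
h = 139/72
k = -8/9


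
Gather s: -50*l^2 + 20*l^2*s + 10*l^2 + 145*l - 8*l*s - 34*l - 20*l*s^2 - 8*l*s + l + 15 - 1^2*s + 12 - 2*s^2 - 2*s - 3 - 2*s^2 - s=-40*l^2 + 112*l + s^2*(-20*l - 4) + s*(20*l^2 - 16*l - 4) + 24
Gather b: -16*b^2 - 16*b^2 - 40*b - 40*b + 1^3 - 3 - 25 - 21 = -32*b^2 - 80*b - 48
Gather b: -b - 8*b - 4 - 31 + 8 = -9*b - 27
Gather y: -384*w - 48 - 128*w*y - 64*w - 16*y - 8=-448*w + y*(-128*w - 16) - 56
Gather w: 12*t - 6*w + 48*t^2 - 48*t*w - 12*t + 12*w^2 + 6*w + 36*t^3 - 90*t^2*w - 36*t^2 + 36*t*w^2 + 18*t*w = 36*t^3 + 12*t^2 + w^2*(36*t + 12) + w*(-90*t^2 - 30*t)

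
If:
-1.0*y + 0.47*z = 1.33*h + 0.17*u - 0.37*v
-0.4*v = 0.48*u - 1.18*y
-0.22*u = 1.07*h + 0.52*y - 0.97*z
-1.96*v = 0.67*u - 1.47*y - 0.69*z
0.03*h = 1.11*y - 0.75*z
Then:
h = 0.00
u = 0.00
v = 0.00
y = 0.00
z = 0.00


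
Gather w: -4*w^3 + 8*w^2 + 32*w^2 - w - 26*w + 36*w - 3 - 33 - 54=-4*w^3 + 40*w^2 + 9*w - 90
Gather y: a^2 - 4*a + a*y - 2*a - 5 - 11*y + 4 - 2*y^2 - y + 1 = a^2 - 6*a - 2*y^2 + y*(a - 12)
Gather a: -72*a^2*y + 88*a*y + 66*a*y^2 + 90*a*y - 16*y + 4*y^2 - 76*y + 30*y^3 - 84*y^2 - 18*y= -72*a^2*y + a*(66*y^2 + 178*y) + 30*y^3 - 80*y^2 - 110*y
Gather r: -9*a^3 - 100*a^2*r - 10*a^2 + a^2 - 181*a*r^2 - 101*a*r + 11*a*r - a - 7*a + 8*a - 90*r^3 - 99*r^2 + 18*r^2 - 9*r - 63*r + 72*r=-9*a^3 - 9*a^2 - 90*r^3 + r^2*(-181*a - 81) + r*(-100*a^2 - 90*a)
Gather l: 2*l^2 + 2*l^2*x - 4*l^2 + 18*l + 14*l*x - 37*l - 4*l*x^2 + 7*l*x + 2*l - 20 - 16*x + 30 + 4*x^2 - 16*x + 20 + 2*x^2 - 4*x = l^2*(2*x - 2) + l*(-4*x^2 + 21*x - 17) + 6*x^2 - 36*x + 30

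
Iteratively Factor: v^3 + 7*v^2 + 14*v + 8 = (v + 2)*(v^2 + 5*v + 4) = (v + 2)*(v + 4)*(v + 1)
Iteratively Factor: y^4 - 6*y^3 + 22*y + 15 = (y - 5)*(y^3 - y^2 - 5*y - 3) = (y - 5)*(y + 1)*(y^2 - 2*y - 3) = (y - 5)*(y + 1)^2*(y - 3)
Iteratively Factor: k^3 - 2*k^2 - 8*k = (k + 2)*(k^2 - 4*k) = k*(k + 2)*(k - 4)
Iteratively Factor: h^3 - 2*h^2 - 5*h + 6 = (h - 1)*(h^2 - h - 6) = (h - 3)*(h - 1)*(h + 2)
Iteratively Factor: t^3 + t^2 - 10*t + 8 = (t - 1)*(t^2 + 2*t - 8) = (t - 1)*(t + 4)*(t - 2)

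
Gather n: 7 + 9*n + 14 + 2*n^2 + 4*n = 2*n^2 + 13*n + 21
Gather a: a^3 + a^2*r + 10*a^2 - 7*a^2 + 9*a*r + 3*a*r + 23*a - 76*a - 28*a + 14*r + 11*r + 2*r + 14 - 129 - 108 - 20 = a^3 + a^2*(r + 3) + a*(12*r - 81) + 27*r - 243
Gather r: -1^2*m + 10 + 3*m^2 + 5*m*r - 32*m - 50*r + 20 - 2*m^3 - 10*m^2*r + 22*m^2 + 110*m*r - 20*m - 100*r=-2*m^3 + 25*m^2 - 53*m + r*(-10*m^2 + 115*m - 150) + 30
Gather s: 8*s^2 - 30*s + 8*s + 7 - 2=8*s^2 - 22*s + 5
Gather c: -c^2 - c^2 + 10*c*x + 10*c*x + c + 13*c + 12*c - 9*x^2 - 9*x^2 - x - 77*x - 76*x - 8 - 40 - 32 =-2*c^2 + c*(20*x + 26) - 18*x^2 - 154*x - 80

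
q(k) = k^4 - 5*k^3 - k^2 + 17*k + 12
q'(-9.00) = -4096.00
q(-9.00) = 9984.00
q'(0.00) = 17.00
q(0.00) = 12.00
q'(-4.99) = -843.53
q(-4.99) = 1143.54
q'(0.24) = 15.71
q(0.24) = 15.96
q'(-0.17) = 16.89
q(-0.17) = 9.11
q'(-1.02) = -0.81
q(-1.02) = 0.01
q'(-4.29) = -566.30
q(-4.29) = 654.14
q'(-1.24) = -11.21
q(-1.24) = 1.28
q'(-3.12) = -244.26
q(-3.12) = 195.84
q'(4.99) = 130.52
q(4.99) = 70.69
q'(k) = 4*k^3 - 15*k^2 - 2*k + 17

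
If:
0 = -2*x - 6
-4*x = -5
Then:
No Solution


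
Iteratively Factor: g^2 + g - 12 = (g - 3)*(g + 4)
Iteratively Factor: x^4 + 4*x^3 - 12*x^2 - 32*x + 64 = (x - 2)*(x^3 + 6*x^2 - 32) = (x - 2)^2*(x^2 + 8*x + 16) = (x - 2)^2*(x + 4)*(x + 4)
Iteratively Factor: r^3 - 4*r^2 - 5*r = (r - 5)*(r^2 + r) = r*(r - 5)*(r + 1)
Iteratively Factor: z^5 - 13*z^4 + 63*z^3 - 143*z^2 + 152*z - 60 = (z - 5)*(z^4 - 8*z^3 + 23*z^2 - 28*z + 12) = (z - 5)*(z - 3)*(z^3 - 5*z^2 + 8*z - 4) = (z - 5)*(z - 3)*(z - 2)*(z^2 - 3*z + 2) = (z - 5)*(z - 3)*(z - 2)^2*(z - 1)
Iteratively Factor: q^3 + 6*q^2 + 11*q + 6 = (q + 3)*(q^2 + 3*q + 2) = (q + 1)*(q + 3)*(q + 2)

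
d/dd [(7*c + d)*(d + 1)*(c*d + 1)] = c*(7*c + d)*(d + 1) + (7*c + d)*(c*d + 1) + (d + 1)*(c*d + 1)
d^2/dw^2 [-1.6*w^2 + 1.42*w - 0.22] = -3.20000000000000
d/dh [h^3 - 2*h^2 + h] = 3*h^2 - 4*h + 1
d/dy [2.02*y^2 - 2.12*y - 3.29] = 4.04*y - 2.12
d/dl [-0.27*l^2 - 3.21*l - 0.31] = -0.54*l - 3.21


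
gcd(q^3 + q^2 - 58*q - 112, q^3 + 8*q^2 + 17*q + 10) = q + 2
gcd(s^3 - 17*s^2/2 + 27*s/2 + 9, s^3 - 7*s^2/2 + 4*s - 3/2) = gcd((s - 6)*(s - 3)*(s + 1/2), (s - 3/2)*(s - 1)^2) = 1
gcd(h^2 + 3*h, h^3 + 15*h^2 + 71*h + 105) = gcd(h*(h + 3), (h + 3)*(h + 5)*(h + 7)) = h + 3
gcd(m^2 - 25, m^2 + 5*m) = m + 5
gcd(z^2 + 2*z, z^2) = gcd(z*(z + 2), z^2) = z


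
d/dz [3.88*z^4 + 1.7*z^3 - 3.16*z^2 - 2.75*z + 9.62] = 15.52*z^3 + 5.1*z^2 - 6.32*z - 2.75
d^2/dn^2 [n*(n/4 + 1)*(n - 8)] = 3*n/2 - 2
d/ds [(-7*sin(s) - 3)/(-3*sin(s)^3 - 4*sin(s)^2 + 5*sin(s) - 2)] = (-42*sin(s)^3 - 55*sin(s)^2 - 24*sin(s) + 29)*cos(s)/(3*sin(s)^3 + 4*sin(s)^2 - 5*sin(s) + 2)^2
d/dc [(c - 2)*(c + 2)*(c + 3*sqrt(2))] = 3*c^2 + 6*sqrt(2)*c - 4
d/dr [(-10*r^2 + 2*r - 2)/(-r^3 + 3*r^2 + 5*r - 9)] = 2*(-5*r^4 + 2*r^3 - 31*r^2 + 96*r - 4)/(r^6 - 6*r^5 - r^4 + 48*r^3 - 29*r^2 - 90*r + 81)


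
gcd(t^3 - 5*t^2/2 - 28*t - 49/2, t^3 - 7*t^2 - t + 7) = t^2 - 6*t - 7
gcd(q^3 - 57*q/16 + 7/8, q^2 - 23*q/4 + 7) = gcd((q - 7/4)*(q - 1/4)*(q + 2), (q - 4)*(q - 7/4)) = q - 7/4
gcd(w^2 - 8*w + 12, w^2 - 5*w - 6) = w - 6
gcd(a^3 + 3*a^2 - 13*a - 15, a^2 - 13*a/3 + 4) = a - 3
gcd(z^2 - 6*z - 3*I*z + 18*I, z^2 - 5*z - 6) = z - 6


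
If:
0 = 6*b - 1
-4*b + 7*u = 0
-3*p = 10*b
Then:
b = 1/6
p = -5/9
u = 2/21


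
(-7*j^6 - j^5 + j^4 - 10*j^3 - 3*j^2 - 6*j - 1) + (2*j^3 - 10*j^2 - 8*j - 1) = -7*j^6 - j^5 + j^4 - 8*j^3 - 13*j^2 - 14*j - 2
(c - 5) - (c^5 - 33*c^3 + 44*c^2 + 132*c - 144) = -c^5 + 33*c^3 - 44*c^2 - 131*c + 139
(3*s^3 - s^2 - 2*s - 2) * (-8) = -24*s^3 + 8*s^2 + 16*s + 16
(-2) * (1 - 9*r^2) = 18*r^2 - 2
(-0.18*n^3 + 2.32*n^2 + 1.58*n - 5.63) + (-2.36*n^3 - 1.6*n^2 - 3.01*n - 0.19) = -2.54*n^3 + 0.72*n^2 - 1.43*n - 5.82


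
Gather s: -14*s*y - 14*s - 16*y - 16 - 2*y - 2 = s*(-14*y - 14) - 18*y - 18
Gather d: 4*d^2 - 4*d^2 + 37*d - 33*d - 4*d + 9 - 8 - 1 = 0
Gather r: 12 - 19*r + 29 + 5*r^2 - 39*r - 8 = 5*r^2 - 58*r + 33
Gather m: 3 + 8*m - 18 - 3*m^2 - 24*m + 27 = -3*m^2 - 16*m + 12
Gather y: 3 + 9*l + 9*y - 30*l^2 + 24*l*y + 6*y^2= -30*l^2 + 9*l + 6*y^2 + y*(24*l + 9) + 3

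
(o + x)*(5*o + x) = 5*o^2 + 6*o*x + x^2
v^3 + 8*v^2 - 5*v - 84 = (v - 3)*(v + 4)*(v + 7)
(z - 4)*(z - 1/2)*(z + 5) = z^3 + z^2/2 - 41*z/2 + 10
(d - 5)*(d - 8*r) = d^2 - 8*d*r - 5*d + 40*r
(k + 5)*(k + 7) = k^2 + 12*k + 35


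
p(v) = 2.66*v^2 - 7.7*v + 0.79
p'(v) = 5.32*v - 7.7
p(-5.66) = 129.59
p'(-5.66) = -37.81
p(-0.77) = 8.30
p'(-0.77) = -11.80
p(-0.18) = 2.26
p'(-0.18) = -8.66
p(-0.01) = 0.87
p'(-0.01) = -7.75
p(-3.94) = 72.42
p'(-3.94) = -28.66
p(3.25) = 3.86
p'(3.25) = 9.59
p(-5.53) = 124.72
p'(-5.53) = -37.12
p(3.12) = 2.66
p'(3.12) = 8.90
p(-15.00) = 714.79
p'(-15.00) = -87.50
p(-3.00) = 47.83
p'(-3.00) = -23.66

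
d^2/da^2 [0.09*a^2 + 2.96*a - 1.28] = 0.180000000000000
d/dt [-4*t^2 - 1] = -8*t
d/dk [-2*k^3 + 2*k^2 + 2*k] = -6*k^2 + 4*k + 2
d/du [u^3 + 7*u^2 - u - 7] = 3*u^2 + 14*u - 1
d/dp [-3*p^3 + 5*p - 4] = 5 - 9*p^2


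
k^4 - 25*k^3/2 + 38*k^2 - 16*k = k*(k - 8)*(k - 4)*(k - 1/2)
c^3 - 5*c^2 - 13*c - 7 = (c - 7)*(c + 1)^2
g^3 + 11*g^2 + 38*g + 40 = (g + 2)*(g + 4)*(g + 5)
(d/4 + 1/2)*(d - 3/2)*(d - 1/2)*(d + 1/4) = d^4/4 + d^3/16 - 13*d^2/16 + 11*d/64 + 3/32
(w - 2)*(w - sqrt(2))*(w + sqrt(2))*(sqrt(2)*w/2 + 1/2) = sqrt(2)*w^4/2 - sqrt(2)*w^3 + w^3/2 - sqrt(2)*w^2 - w^2 - w + 2*sqrt(2)*w + 2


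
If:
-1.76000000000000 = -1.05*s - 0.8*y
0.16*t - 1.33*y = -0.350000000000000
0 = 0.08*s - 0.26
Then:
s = 3.25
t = -19.36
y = -2.07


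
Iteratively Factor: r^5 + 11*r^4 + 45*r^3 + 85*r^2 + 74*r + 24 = (r + 4)*(r^4 + 7*r^3 + 17*r^2 + 17*r + 6) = (r + 2)*(r + 4)*(r^3 + 5*r^2 + 7*r + 3) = (r + 1)*(r + 2)*(r + 4)*(r^2 + 4*r + 3) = (r + 1)^2*(r + 2)*(r + 4)*(r + 3)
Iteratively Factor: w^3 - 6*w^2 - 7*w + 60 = (w + 3)*(w^2 - 9*w + 20) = (w - 4)*(w + 3)*(w - 5)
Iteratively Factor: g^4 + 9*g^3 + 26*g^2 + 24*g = (g + 2)*(g^3 + 7*g^2 + 12*g) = (g + 2)*(g + 4)*(g^2 + 3*g) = g*(g + 2)*(g + 4)*(g + 3)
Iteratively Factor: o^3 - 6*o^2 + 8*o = (o - 4)*(o^2 - 2*o) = o*(o - 4)*(o - 2)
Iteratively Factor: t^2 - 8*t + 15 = (t - 5)*(t - 3)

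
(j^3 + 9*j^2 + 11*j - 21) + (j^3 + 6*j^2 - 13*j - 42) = 2*j^3 + 15*j^2 - 2*j - 63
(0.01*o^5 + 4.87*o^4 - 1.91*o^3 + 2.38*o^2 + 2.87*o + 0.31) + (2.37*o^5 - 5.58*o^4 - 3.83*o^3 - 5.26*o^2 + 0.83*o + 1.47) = 2.38*o^5 - 0.71*o^4 - 5.74*o^3 - 2.88*o^2 + 3.7*o + 1.78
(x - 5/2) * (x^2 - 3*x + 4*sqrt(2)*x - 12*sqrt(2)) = x^3 - 11*x^2/2 + 4*sqrt(2)*x^2 - 22*sqrt(2)*x + 15*x/2 + 30*sqrt(2)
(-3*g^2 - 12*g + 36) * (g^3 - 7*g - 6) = -3*g^5 - 12*g^4 + 57*g^3 + 102*g^2 - 180*g - 216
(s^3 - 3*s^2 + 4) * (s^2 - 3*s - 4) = s^5 - 6*s^4 + 5*s^3 + 16*s^2 - 12*s - 16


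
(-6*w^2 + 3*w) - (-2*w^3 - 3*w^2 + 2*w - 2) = 2*w^3 - 3*w^2 + w + 2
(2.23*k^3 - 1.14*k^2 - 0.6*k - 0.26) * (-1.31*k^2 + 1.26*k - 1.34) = -2.9213*k^5 + 4.3032*k^4 - 3.6386*k^3 + 1.1122*k^2 + 0.4764*k + 0.3484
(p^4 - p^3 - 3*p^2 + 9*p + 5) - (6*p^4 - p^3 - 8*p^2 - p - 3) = -5*p^4 + 5*p^2 + 10*p + 8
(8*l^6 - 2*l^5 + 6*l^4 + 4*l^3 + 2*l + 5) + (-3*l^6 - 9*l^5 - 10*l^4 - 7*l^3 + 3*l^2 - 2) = 5*l^6 - 11*l^5 - 4*l^4 - 3*l^3 + 3*l^2 + 2*l + 3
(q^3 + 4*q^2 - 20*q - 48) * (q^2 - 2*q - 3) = q^5 + 2*q^4 - 31*q^3 - 20*q^2 + 156*q + 144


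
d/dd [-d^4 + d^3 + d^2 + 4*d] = -4*d^3 + 3*d^2 + 2*d + 4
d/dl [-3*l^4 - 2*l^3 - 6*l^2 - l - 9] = -12*l^3 - 6*l^2 - 12*l - 1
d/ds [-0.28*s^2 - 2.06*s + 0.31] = -0.56*s - 2.06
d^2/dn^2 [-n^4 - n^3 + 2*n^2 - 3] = -12*n^2 - 6*n + 4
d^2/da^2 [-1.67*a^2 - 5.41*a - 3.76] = -3.34000000000000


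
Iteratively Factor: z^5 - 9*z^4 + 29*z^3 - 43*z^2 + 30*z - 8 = (z - 1)*(z^4 - 8*z^3 + 21*z^2 - 22*z + 8) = (z - 1)^2*(z^3 - 7*z^2 + 14*z - 8) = (z - 4)*(z - 1)^2*(z^2 - 3*z + 2) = (z - 4)*(z - 1)^3*(z - 2)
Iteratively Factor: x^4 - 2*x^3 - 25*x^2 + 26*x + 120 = (x + 2)*(x^3 - 4*x^2 - 17*x + 60) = (x - 5)*(x + 2)*(x^2 + x - 12) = (x - 5)*(x + 2)*(x + 4)*(x - 3)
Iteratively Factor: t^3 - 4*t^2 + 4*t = (t)*(t^2 - 4*t + 4) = t*(t - 2)*(t - 2)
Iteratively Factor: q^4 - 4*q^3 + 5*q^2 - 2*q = (q - 2)*(q^3 - 2*q^2 + q) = q*(q - 2)*(q^2 - 2*q + 1) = q*(q - 2)*(q - 1)*(q - 1)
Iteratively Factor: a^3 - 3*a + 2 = (a - 1)*(a^2 + a - 2) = (a - 1)^2*(a + 2)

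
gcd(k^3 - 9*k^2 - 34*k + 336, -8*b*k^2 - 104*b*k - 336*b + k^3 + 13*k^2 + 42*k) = k + 6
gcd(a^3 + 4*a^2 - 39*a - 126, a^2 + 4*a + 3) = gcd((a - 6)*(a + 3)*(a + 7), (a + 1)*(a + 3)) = a + 3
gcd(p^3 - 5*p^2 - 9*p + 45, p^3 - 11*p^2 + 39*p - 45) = p^2 - 8*p + 15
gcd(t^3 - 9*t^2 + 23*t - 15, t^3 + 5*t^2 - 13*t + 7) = t - 1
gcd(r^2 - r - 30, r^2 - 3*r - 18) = r - 6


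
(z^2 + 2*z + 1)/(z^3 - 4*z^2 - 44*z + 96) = (z^2 + 2*z + 1)/(z^3 - 4*z^2 - 44*z + 96)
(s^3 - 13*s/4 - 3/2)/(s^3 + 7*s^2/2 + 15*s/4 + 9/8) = 2*(s - 2)/(2*s + 3)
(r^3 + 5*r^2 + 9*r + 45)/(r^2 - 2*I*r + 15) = (r^2 + r*(5 - 3*I) - 15*I)/(r - 5*I)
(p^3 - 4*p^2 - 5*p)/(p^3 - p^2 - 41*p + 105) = p*(p + 1)/(p^2 + 4*p - 21)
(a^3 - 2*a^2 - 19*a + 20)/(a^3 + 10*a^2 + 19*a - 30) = (a^2 - a - 20)/(a^2 + 11*a + 30)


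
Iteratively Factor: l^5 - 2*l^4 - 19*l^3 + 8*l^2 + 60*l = (l)*(l^4 - 2*l^3 - 19*l^2 + 8*l + 60) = l*(l - 5)*(l^3 + 3*l^2 - 4*l - 12) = l*(l - 5)*(l + 3)*(l^2 - 4) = l*(l - 5)*(l - 2)*(l + 3)*(l + 2)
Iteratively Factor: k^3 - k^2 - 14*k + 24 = (k - 3)*(k^2 + 2*k - 8) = (k - 3)*(k + 4)*(k - 2)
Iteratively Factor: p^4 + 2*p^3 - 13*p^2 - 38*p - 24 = (p + 1)*(p^3 + p^2 - 14*p - 24) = (p - 4)*(p + 1)*(p^2 + 5*p + 6) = (p - 4)*(p + 1)*(p + 3)*(p + 2)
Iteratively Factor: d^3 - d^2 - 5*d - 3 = (d + 1)*(d^2 - 2*d - 3) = (d + 1)^2*(d - 3)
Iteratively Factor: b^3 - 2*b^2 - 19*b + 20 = (b - 5)*(b^2 + 3*b - 4) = (b - 5)*(b - 1)*(b + 4)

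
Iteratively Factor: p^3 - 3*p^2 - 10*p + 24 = (p - 2)*(p^2 - p - 12) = (p - 4)*(p - 2)*(p + 3)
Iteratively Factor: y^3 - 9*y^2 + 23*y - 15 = (y - 3)*(y^2 - 6*y + 5) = (y - 5)*(y - 3)*(y - 1)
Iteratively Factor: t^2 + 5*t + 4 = (t + 4)*(t + 1)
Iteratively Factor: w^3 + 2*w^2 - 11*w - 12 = (w - 3)*(w^2 + 5*w + 4) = (w - 3)*(w + 1)*(w + 4)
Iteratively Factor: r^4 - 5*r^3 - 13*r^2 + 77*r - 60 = (r + 4)*(r^3 - 9*r^2 + 23*r - 15) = (r - 5)*(r + 4)*(r^2 - 4*r + 3) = (r - 5)*(r - 3)*(r + 4)*(r - 1)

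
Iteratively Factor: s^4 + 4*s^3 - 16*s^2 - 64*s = (s)*(s^3 + 4*s^2 - 16*s - 64) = s*(s + 4)*(s^2 - 16) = s*(s - 4)*(s + 4)*(s + 4)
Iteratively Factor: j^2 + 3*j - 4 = (j - 1)*(j + 4)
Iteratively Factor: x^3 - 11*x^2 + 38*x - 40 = (x - 2)*(x^2 - 9*x + 20) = (x - 5)*(x - 2)*(x - 4)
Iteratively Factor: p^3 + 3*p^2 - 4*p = (p - 1)*(p^2 + 4*p) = p*(p - 1)*(p + 4)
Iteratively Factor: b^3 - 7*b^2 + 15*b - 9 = (b - 1)*(b^2 - 6*b + 9) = (b - 3)*(b - 1)*(b - 3)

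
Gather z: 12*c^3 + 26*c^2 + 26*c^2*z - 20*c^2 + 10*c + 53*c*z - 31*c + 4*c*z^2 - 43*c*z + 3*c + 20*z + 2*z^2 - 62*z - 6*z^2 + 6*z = 12*c^3 + 6*c^2 - 18*c + z^2*(4*c - 4) + z*(26*c^2 + 10*c - 36)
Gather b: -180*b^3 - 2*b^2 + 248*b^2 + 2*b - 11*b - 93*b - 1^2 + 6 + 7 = -180*b^3 + 246*b^2 - 102*b + 12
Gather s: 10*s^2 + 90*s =10*s^2 + 90*s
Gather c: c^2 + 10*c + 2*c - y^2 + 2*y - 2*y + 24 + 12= c^2 + 12*c - y^2 + 36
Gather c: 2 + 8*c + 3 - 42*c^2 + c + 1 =-42*c^2 + 9*c + 6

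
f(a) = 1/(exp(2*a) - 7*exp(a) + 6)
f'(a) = (-2*exp(2*a) + 7*exp(a))/(exp(2*a) - 7*exp(a) + 6)^2 = (7 - 2*exp(a))*exp(a)/(exp(2*a) - 7*exp(a) + 6)^2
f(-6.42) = 0.17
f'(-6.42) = 0.00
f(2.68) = 0.01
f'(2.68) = -0.02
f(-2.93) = 0.18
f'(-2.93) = 0.01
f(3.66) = 0.00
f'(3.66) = -0.00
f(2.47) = 0.02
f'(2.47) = -0.05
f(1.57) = -0.22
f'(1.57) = -0.61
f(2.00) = 0.11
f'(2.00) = -0.73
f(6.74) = 0.00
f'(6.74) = -0.00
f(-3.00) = 0.18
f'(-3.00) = 0.01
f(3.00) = 0.00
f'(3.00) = -0.00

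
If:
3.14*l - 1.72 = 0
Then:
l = 0.55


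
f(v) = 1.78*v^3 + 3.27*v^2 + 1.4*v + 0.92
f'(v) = 5.34*v^2 + 6.54*v + 1.4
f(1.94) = 28.94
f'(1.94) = 34.19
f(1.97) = 29.98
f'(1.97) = 35.01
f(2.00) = 31.04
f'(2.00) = 35.84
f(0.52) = 2.78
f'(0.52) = 6.24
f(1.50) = 16.38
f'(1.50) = 23.22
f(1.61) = 19.08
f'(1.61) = 25.77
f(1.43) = 14.81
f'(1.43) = 21.67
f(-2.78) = -15.94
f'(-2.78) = 24.49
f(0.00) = 0.92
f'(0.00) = 1.40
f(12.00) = 3564.44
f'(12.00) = 848.84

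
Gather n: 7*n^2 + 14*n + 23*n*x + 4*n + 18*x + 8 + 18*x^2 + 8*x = 7*n^2 + n*(23*x + 18) + 18*x^2 + 26*x + 8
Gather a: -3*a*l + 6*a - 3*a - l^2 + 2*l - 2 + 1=a*(3 - 3*l) - l^2 + 2*l - 1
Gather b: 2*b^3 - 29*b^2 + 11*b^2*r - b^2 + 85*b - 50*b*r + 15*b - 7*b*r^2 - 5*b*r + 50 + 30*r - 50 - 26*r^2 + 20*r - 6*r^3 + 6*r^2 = 2*b^3 + b^2*(11*r - 30) + b*(-7*r^2 - 55*r + 100) - 6*r^3 - 20*r^2 + 50*r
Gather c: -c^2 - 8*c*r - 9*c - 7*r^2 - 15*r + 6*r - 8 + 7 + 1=-c^2 + c*(-8*r - 9) - 7*r^2 - 9*r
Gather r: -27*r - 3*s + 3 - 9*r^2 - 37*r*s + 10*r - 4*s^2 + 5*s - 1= -9*r^2 + r*(-37*s - 17) - 4*s^2 + 2*s + 2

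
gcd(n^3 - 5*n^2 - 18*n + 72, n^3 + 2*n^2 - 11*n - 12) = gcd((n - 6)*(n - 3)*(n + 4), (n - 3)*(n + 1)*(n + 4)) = n^2 + n - 12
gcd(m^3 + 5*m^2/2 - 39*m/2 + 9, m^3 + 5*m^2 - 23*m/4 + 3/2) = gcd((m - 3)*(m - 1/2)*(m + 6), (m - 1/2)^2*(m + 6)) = m^2 + 11*m/2 - 3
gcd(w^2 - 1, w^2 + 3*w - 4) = w - 1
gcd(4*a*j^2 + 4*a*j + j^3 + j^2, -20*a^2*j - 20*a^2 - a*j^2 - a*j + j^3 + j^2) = 4*a*j + 4*a + j^2 + j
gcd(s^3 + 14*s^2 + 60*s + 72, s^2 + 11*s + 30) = s + 6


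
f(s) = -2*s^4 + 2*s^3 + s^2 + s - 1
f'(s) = -8*s^3 + 6*s^2 + 2*s + 1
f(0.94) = 0.92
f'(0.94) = 1.54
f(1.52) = -0.82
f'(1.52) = -10.19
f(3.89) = -322.21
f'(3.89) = -371.34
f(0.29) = -0.59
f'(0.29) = 1.89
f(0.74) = 0.50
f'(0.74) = 2.52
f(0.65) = 0.26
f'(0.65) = 2.64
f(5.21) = -1159.41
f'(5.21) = -957.08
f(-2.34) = -83.45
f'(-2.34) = 131.68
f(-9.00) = -14509.00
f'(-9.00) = 6301.00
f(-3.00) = -211.00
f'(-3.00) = 265.00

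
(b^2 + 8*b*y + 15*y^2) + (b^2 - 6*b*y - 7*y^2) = 2*b^2 + 2*b*y + 8*y^2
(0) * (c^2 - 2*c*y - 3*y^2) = 0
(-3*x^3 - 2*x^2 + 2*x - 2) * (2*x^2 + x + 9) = -6*x^5 - 7*x^4 - 25*x^3 - 20*x^2 + 16*x - 18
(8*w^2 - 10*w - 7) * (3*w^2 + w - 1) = 24*w^4 - 22*w^3 - 39*w^2 + 3*w + 7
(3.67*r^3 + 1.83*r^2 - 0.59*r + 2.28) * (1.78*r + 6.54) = 6.5326*r^4 + 27.2592*r^3 + 10.918*r^2 + 0.1998*r + 14.9112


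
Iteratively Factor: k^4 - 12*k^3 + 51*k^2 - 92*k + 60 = (k - 3)*(k^3 - 9*k^2 + 24*k - 20) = (k - 3)*(k - 2)*(k^2 - 7*k + 10) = (k - 5)*(k - 3)*(k - 2)*(k - 2)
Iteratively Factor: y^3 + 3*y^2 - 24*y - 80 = (y + 4)*(y^2 - y - 20) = (y + 4)^2*(y - 5)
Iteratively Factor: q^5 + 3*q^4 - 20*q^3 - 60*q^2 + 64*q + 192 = (q + 4)*(q^4 - q^3 - 16*q^2 + 4*q + 48) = (q + 3)*(q + 4)*(q^3 - 4*q^2 - 4*q + 16) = (q - 2)*(q + 3)*(q + 4)*(q^2 - 2*q - 8) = (q - 2)*(q + 2)*(q + 3)*(q + 4)*(q - 4)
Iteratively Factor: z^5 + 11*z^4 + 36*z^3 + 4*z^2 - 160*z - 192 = (z + 2)*(z^4 + 9*z^3 + 18*z^2 - 32*z - 96) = (z + 2)*(z + 4)*(z^3 + 5*z^2 - 2*z - 24) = (z + 2)*(z + 3)*(z + 4)*(z^2 + 2*z - 8) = (z + 2)*(z + 3)*(z + 4)^2*(z - 2)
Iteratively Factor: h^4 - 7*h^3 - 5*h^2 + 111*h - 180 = (h - 3)*(h^3 - 4*h^2 - 17*h + 60) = (h - 5)*(h - 3)*(h^2 + h - 12) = (h - 5)*(h - 3)^2*(h + 4)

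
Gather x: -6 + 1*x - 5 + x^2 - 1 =x^2 + x - 12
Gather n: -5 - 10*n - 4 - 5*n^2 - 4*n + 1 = -5*n^2 - 14*n - 8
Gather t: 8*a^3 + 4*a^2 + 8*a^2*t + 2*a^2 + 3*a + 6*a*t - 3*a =8*a^3 + 6*a^2 + t*(8*a^2 + 6*a)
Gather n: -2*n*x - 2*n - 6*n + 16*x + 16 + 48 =n*(-2*x - 8) + 16*x + 64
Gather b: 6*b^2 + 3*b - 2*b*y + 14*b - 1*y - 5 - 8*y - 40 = 6*b^2 + b*(17 - 2*y) - 9*y - 45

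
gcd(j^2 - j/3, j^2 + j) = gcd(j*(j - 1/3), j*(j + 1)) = j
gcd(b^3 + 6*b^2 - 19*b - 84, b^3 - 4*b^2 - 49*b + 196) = b^2 + 3*b - 28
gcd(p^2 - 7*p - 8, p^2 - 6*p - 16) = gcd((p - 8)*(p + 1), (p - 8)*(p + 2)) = p - 8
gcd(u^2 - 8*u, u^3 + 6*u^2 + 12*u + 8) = 1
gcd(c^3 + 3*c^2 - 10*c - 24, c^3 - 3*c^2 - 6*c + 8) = c + 2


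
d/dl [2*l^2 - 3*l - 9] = 4*l - 3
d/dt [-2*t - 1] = -2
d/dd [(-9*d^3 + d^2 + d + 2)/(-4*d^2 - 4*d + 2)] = (18*d^4 + 36*d^3 - 27*d^2 + 10*d + 5)/(2*(4*d^4 + 8*d^3 - 4*d + 1))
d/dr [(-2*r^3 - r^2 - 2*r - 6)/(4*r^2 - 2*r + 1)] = 2*(-4*r^4 + 4*r^3 + 2*r^2 + 23*r - 7)/(16*r^4 - 16*r^3 + 12*r^2 - 4*r + 1)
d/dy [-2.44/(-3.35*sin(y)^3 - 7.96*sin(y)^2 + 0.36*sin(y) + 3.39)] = (-24.522*sin(y)^2 - 38.8448*sin(y) + 0.8784)*cos(y)/(3.35*sin(y)^3 + 7.96*sin(y)^2 - 0.36*sin(y) - 3.39)^2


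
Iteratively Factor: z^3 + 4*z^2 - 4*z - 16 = (z - 2)*(z^2 + 6*z + 8) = (z - 2)*(z + 4)*(z + 2)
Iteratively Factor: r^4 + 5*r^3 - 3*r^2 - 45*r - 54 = (r + 3)*(r^3 + 2*r^2 - 9*r - 18) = (r + 2)*(r + 3)*(r^2 - 9) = (r + 2)*(r + 3)^2*(r - 3)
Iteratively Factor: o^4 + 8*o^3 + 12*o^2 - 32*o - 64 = (o + 2)*(o^3 + 6*o^2 - 32) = (o + 2)*(o + 4)*(o^2 + 2*o - 8) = (o + 2)*(o + 4)^2*(o - 2)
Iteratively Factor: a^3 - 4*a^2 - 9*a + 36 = (a - 3)*(a^2 - a - 12) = (a - 3)*(a + 3)*(a - 4)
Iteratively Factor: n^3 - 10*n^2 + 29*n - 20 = (n - 4)*(n^2 - 6*n + 5) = (n - 4)*(n - 1)*(n - 5)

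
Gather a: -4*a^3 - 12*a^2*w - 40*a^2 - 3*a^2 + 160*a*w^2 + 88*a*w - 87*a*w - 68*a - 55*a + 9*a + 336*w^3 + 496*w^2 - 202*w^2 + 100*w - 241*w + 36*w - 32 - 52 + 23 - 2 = -4*a^3 + a^2*(-12*w - 43) + a*(160*w^2 + w - 114) + 336*w^3 + 294*w^2 - 105*w - 63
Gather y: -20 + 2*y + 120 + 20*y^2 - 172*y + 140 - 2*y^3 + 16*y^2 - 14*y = -2*y^3 + 36*y^2 - 184*y + 240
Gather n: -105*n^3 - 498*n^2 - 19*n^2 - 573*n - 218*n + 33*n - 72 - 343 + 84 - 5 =-105*n^3 - 517*n^2 - 758*n - 336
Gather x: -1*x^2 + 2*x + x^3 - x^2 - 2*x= x^3 - 2*x^2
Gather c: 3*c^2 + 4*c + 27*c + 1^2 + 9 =3*c^2 + 31*c + 10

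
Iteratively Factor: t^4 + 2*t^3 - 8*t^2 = (t + 4)*(t^3 - 2*t^2) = (t - 2)*(t + 4)*(t^2) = t*(t - 2)*(t + 4)*(t)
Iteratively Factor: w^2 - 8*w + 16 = (w - 4)*(w - 4)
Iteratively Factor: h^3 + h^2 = (h)*(h^2 + h) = h^2*(h + 1)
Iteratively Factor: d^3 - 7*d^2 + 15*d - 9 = (d - 1)*(d^2 - 6*d + 9) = (d - 3)*(d - 1)*(d - 3)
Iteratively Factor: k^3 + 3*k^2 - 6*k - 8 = (k - 2)*(k^2 + 5*k + 4) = (k - 2)*(k + 1)*(k + 4)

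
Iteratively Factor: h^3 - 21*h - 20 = (h + 1)*(h^2 - h - 20) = (h - 5)*(h + 1)*(h + 4)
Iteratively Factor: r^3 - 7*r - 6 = (r - 3)*(r^2 + 3*r + 2) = (r - 3)*(r + 1)*(r + 2)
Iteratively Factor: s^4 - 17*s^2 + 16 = (s - 4)*(s^3 + 4*s^2 - s - 4) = (s - 4)*(s + 4)*(s^2 - 1) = (s - 4)*(s - 1)*(s + 4)*(s + 1)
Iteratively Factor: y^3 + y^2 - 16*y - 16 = (y + 1)*(y^2 - 16) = (y + 1)*(y + 4)*(y - 4)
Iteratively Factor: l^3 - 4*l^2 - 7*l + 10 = (l + 2)*(l^2 - 6*l + 5) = (l - 1)*(l + 2)*(l - 5)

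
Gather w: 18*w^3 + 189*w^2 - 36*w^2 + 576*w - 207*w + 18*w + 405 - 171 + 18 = 18*w^3 + 153*w^2 + 387*w + 252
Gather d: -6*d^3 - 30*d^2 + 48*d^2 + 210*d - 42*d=-6*d^3 + 18*d^2 + 168*d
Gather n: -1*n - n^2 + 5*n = -n^2 + 4*n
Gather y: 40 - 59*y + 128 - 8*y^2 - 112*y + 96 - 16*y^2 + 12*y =-24*y^2 - 159*y + 264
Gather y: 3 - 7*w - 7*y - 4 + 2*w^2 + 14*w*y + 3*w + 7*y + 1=2*w^2 + 14*w*y - 4*w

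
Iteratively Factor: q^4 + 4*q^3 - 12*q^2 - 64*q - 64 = (q - 4)*(q^3 + 8*q^2 + 20*q + 16) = (q - 4)*(q + 4)*(q^2 + 4*q + 4) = (q - 4)*(q + 2)*(q + 4)*(q + 2)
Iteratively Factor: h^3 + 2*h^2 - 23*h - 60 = (h + 3)*(h^2 - h - 20) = (h - 5)*(h + 3)*(h + 4)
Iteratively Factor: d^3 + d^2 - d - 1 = (d + 1)*(d^2 - 1) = (d + 1)^2*(d - 1)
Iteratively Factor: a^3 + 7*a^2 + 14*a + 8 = (a + 4)*(a^2 + 3*a + 2) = (a + 2)*(a + 4)*(a + 1)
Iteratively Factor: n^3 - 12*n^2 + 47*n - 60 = (n - 5)*(n^2 - 7*n + 12) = (n - 5)*(n - 4)*(n - 3)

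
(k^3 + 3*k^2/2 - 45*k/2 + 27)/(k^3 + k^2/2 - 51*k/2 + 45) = (2*k - 3)/(2*k - 5)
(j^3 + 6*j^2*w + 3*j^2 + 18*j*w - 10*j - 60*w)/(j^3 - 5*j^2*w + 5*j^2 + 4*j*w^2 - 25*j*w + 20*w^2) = (j^2 + 6*j*w - 2*j - 12*w)/(j^2 - 5*j*w + 4*w^2)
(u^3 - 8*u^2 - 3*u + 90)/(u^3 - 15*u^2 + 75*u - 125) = (u^2 - 3*u - 18)/(u^2 - 10*u + 25)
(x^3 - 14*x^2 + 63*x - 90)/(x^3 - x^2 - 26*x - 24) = (x^2 - 8*x + 15)/(x^2 + 5*x + 4)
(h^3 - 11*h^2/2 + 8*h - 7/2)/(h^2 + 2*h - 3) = (2*h^2 - 9*h + 7)/(2*(h + 3))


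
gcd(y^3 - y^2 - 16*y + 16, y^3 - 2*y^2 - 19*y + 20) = y^2 + 3*y - 4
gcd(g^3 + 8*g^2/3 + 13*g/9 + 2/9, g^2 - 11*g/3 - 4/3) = g + 1/3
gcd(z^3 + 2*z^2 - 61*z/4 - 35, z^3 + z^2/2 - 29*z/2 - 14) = z^2 - z/2 - 14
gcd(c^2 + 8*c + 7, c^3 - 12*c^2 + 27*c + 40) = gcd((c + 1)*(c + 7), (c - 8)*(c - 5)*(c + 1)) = c + 1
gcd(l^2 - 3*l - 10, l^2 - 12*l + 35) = l - 5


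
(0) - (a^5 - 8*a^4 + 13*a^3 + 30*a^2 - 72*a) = -a^5 + 8*a^4 - 13*a^3 - 30*a^2 + 72*a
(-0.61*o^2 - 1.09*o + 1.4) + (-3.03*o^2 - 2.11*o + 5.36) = -3.64*o^2 - 3.2*o + 6.76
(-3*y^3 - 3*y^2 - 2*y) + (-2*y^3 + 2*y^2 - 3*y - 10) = -5*y^3 - y^2 - 5*y - 10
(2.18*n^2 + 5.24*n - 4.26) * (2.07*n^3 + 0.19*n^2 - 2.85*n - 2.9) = 4.5126*n^5 + 11.261*n^4 - 14.0356*n^3 - 22.0654*n^2 - 3.055*n + 12.354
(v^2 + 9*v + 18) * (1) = v^2 + 9*v + 18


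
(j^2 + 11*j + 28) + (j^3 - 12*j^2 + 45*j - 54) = j^3 - 11*j^2 + 56*j - 26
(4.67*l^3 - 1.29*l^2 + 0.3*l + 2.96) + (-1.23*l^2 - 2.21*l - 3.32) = 4.67*l^3 - 2.52*l^2 - 1.91*l - 0.36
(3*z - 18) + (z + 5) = 4*z - 13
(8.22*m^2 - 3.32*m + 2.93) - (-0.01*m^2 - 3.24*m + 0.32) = 8.23*m^2 - 0.0799999999999996*m + 2.61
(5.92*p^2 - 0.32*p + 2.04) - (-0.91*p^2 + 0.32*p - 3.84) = 6.83*p^2 - 0.64*p + 5.88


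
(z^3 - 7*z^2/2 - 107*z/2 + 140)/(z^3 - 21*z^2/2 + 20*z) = (z + 7)/z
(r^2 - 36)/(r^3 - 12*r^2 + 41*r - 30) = (r + 6)/(r^2 - 6*r + 5)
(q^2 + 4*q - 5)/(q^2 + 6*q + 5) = (q - 1)/(q + 1)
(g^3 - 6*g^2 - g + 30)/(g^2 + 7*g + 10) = (g^2 - 8*g + 15)/(g + 5)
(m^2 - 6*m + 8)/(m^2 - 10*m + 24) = (m - 2)/(m - 6)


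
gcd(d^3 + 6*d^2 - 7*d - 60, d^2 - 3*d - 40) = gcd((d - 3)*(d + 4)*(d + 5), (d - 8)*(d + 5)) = d + 5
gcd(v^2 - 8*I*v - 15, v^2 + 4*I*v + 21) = v - 3*I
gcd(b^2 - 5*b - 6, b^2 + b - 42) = b - 6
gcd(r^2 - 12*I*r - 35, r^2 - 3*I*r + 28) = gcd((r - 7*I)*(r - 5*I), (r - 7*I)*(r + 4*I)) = r - 7*I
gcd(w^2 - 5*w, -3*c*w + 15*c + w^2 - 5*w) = w - 5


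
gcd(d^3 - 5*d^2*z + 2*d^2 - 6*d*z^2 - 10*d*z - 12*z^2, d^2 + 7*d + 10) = d + 2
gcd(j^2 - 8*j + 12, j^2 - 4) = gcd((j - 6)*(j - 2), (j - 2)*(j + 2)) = j - 2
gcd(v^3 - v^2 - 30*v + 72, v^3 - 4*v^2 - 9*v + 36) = v^2 - 7*v + 12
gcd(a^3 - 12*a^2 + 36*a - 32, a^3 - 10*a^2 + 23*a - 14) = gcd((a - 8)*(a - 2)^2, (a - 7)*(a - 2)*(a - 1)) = a - 2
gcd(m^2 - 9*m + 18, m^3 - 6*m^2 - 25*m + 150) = m - 6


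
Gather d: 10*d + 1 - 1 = 10*d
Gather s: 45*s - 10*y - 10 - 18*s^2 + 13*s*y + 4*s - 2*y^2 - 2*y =-18*s^2 + s*(13*y + 49) - 2*y^2 - 12*y - 10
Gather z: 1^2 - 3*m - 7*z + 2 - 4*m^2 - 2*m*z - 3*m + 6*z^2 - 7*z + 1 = -4*m^2 - 6*m + 6*z^2 + z*(-2*m - 14) + 4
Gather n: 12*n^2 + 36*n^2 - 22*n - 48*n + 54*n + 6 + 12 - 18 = 48*n^2 - 16*n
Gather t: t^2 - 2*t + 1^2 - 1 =t^2 - 2*t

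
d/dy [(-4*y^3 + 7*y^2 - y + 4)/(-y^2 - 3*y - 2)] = 2*(2*y^4 + 12*y^3 + y^2 - 10*y + 7)/(y^4 + 6*y^3 + 13*y^2 + 12*y + 4)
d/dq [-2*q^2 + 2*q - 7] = 2 - 4*q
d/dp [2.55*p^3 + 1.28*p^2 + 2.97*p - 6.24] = 7.65*p^2 + 2.56*p + 2.97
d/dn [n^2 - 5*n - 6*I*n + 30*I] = 2*n - 5 - 6*I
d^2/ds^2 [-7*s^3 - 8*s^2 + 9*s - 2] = -42*s - 16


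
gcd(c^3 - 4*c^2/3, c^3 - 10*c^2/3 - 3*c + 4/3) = 1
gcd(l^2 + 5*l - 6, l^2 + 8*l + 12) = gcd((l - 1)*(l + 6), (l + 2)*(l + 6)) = l + 6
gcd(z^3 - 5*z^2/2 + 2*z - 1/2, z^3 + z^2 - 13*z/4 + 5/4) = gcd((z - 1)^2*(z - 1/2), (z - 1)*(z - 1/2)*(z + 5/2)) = z^2 - 3*z/2 + 1/2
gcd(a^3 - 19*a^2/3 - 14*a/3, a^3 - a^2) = a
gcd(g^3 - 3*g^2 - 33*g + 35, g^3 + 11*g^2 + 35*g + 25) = g + 5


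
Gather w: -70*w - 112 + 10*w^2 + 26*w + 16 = 10*w^2 - 44*w - 96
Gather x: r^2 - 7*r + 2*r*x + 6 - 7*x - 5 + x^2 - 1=r^2 - 7*r + x^2 + x*(2*r - 7)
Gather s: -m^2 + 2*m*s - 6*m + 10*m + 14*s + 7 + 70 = -m^2 + 4*m + s*(2*m + 14) + 77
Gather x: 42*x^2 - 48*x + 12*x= 42*x^2 - 36*x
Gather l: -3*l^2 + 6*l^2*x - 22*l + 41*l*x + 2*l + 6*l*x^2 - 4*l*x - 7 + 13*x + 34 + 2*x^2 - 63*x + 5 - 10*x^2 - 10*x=l^2*(6*x - 3) + l*(6*x^2 + 37*x - 20) - 8*x^2 - 60*x + 32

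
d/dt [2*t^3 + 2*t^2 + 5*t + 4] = 6*t^2 + 4*t + 5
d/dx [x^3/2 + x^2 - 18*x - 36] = 3*x^2/2 + 2*x - 18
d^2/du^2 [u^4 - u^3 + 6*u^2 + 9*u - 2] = 12*u^2 - 6*u + 12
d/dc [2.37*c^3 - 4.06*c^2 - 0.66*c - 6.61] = 7.11*c^2 - 8.12*c - 0.66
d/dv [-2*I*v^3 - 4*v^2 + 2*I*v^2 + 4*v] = -6*I*v^2 + 4*v*(-2 + I) + 4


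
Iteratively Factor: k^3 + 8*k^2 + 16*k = (k + 4)*(k^2 + 4*k) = k*(k + 4)*(k + 4)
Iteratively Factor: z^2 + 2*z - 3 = (z - 1)*(z + 3)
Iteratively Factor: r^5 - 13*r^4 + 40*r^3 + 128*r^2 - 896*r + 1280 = (r + 4)*(r^4 - 17*r^3 + 108*r^2 - 304*r + 320) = (r - 4)*(r + 4)*(r^3 - 13*r^2 + 56*r - 80) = (r - 4)^2*(r + 4)*(r^2 - 9*r + 20) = (r - 5)*(r - 4)^2*(r + 4)*(r - 4)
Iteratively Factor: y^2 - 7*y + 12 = (y - 3)*(y - 4)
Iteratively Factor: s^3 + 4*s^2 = (s)*(s^2 + 4*s) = s*(s + 4)*(s)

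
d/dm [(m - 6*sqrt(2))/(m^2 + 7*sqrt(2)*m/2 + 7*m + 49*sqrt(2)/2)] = 2*(2*m^2 + 7*sqrt(2)*m + 14*m - (m - 6*sqrt(2))*(4*m + 7*sqrt(2) + 14) + 49*sqrt(2))/(2*m^2 + 7*sqrt(2)*m + 14*m + 49*sqrt(2))^2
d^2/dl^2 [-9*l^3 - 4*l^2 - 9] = -54*l - 8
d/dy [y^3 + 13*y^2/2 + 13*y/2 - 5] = 3*y^2 + 13*y + 13/2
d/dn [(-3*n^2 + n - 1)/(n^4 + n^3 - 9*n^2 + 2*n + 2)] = 2*(3*n^5 + n^3 + 3*n^2 - 15*n + 2)/(n^8 + 2*n^7 - 17*n^6 - 14*n^5 + 89*n^4 - 32*n^3 - 32*n^2 + 8*n + 4)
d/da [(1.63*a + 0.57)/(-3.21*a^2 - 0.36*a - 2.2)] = (5.2323*a^2 + 3.6594*a - 3.3808)/(10.3041*a^4 + 2.3112*a^3 + 14.2536*a^2 + 1.584*a + 4.84)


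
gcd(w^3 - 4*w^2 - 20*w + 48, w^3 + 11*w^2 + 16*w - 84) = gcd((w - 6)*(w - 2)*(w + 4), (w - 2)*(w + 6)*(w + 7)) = w - 2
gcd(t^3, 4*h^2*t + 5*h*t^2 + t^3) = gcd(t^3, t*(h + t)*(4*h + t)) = t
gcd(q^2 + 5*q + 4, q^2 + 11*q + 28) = q + 4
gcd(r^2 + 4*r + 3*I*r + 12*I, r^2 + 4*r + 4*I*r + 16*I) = r + 4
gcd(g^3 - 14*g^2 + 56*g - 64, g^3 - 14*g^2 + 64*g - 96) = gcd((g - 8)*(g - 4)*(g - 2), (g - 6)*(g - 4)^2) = g - 4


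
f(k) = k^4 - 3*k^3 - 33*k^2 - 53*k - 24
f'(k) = 4*k^3 - 9*k^2 - 66*k - 53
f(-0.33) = -9.98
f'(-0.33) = -32.34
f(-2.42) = -12.19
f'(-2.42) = -2.68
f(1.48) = -179.65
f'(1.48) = -157.43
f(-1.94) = -9.31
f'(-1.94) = 11.96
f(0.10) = -29.63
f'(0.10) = -59.69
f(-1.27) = -1.17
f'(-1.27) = 8.11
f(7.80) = -167.27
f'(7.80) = 782.85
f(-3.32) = 19.50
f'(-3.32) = -79.46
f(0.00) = -24.00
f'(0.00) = -53.00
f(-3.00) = 0.00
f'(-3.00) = -44.00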